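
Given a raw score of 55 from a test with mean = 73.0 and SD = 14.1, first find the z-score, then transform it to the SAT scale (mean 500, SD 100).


z = (X - mean) / SD = (55 - 73.0) / 14.1
z = -18.0 / 14.1
z = -1.2766
SAT-scale = SAT = 500 + 100z
Carry z at full precision (z = -18.0 / 14.1) into the conversion:
SAT-scale = 500 + 100 * (-18.0 / 14.1) = 500 + -1800 / 14.1
SAT-scale = 500 + -127.6596
SAT-scale = 372.3404

372.3404


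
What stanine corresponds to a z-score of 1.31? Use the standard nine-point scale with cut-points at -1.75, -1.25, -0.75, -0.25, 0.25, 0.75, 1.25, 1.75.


Stanine boundaries: [-1.75, -1.25, -0.75, -0.25, 0.25, 0.75, 1.25, 1.75]
z = 1.31
Check each boundary:
  z >= -1.75 -> could be stanine 2
  z >= -1.25 -> could be stanine 3
  z >= -0.75 -> could be stanine 4
  z >= -0.25 -> could be stanine 5
  z >= 0.25 -> could be stanine 6
  z >= 0.75 -> could be stanine 7
  z >= 1.25 -> could be stanine 8
  z < 1.75
Highest qualifying boundary gives stanine = 8

8


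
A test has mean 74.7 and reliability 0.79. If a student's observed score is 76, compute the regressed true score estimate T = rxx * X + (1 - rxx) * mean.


T_est = rxx * X + (1 - rxx) * mean
T_est = 0.79 * 76 + 0.21 * 74.7
T_est = 60.04 + 15.687
T_est = 75.727

75.727


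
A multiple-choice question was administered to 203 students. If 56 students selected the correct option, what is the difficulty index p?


Item difficulty p = number correct / total examinees
p = 56 / 203
p = 0.2759

0.2759


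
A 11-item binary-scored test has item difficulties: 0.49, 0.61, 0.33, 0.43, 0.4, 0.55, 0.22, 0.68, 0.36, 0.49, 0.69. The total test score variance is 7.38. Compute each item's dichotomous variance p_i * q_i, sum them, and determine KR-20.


For each item, compute p_i * q_i:
  Item 1: 0.49 * 0.51 = 0.2499
  Item 2: 0.61 * 0.39 = 0.2379
  Item 3: 0.33 * 0.67 = 0.2211
  Item 4: 0.43 * 0.57 = 0.2451
  Item 5: 0.4 * 0.6 = 0.24
  Item 6: 0.55 * 0.45 = 0.2475
  Item 7: 0.22 * 0.78 = 0.1716
  Item 8: 0.68 * 0.32 = 0.2176
  Item 9: 0.36 * 0.64 = 0.2304
  Item 10: 0.49 * 0.51 = 0.2499
  Item 11: 0.69 * 0.31 = 0.2139
Sum(p_i * q_i) = 0.2499 + 0.2379 + 0.2211 + 0.2451 + 0.24 + 0.2475 + 0.1716 + 0.2176 + 0.2304 + 0.2499 + 0.2139 = 2.5249
KR-20 = (k/(k-1)) * (1 - Sum(p_i*q_i) / Var_total)
= (11/10) * (1 - 2.5249/7.38)
= 1.1 * 0.6579
KR-20 = 0.7237

0.7237


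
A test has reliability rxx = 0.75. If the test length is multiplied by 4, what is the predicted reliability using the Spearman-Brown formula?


r_new = (n * rxx) / (1 + (n-1) * rxx)
r_new = (4 * 0.75) / (1 + 3 * 0.75)
r_new = 3.0 / 3.25
r_new = 0.9231

0.9231


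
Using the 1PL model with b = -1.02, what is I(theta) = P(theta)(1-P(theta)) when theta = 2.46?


P = 1/(1+exp(-(2.46--1.02))) = 0.9701
I = P*(1-P) = 0.9701 * 0.0299
I = 0.029

0.029


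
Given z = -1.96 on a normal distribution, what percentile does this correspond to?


CDF(z) = 0.5 * (1 + erf(z/sqrt(2)))
erf(-1.3859) = -0.95
CDF = 0.025
Percentile rank = 0.025 * 100 = 2.5

2.5


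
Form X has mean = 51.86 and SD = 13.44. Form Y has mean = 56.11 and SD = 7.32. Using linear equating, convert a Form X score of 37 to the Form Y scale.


slope = SD_Y / SD_X = 7.32 / 13.44 ~ 0.5446
intercept = mean_Y - slope * mean_X = 56.11 - (7.32 / 13.44) * 51.86 ~ 27.8648
Y = slope * X + intercept. To avoid rounding drift from the rounded slope/intercept, evaluate the equivalent form Y = mean_Y + SD_Y * (X - mean_X) / SD_X at full precision:
Y = 56.11 + 7.32 * (37 - 51.86) / 13.44
Y = 56.11 - 7.32 * 14.86 / 13.44
Y = 56.11 - 108.7752 / 13.44
Y = 56.11 - 8.0934
Y = 48.0166

48.0166


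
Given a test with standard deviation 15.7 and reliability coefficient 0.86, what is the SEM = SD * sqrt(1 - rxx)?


SEM = SD * sqrt(1 - rxx)
SEM = 15.7 * sqrt(1 - 0.86)
SEM = 15.7 * sqrt(0.14) = 15.7 * 0.374166
SEM = 5.8744

5.8744


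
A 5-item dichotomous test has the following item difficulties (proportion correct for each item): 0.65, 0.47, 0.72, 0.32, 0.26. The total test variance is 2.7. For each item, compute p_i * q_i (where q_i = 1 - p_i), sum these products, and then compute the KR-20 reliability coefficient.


For each item, compute p_i * q_i:
  Item 1: 0.65 * 0.35 = 0.2275
  Item 2: 0.47 * 0.53 = 0.2491
  Item 3: 0.72 * 0.28 = 0.2016
  Item 4: 0.32 * 0.68 = 0.2176
  Item 5: 0.26 * 0.74 = 0.1924
Sum(p_i * q_i) = 0.2275 + 0.2491 + 0.2016 + 0.2176 + 0.1924 = 1.0882
KR-20 = (k/(k-1)) * (1 - Sum(p_i*q_i) / Var_total)
= (5/4) * (1 - 1.0882/2.7)
= 1.25 * 0.597
KR-20 = 0.7462

0.7462


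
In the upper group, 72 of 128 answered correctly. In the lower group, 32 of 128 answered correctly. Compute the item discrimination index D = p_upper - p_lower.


p_upper = 72/128 = 0.5625
p_lower = 32/128 = 0.25
D = 0.5625 - 0.25 = 0.3125

0.3125


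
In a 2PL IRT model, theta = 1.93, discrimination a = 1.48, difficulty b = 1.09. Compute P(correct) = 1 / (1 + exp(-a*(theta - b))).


a*(theta - b) = 1.48 * (1.93 - 1.09) = 1.2432
exp(-1.2432) = 0.2885
P = 1 / (1 + 0.2885)
P = 0.7761

0.7761


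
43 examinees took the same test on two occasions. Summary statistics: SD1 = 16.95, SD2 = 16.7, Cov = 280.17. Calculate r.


r = cov(X,Y) / (SD_X * SD_Y)
r = 280.17 / (16.95 * 16.7)
r = 280.17 / 283.065
r = 0.9898

0.9898


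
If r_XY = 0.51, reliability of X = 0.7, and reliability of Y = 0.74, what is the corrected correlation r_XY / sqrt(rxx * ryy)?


r_corrected = rxy / sqrt(rxx * ryy)
= 0.51 / sqrt(0.7 * 0.74)
= 0.51 / sqrt(0.518)
= 0.51 / 0.719722
r_corrected = 0.7086

0.7086


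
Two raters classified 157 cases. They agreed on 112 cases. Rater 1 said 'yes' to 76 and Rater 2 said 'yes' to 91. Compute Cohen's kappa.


P_o = 112/157 = 0.713376
P_e = (76*91 + 81*66) / 24649 = 0.497464
kappa = (P_o - P_e) / (1 - P_e)
kappa = (0.713376 - 0.497464) / (1 - 0.497464)
kappa = 0.4296

0.4296


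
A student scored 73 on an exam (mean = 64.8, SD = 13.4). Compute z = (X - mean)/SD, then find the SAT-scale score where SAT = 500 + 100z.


z = (X - mean) / SD = (73 - 64.8) / 13.4
z = 8.2 / 13.4
z = 0.6119
SAT-scale = SAT = 500 + 100z
Carry z at full precision (z = 8.2 / 13.4) into the conversion:
SAT-scale = 500 + 100 * (8.2 / 13.4) = 500 + 820 / 13.4
SAT-scale = 500 + 61.194
SAT-scale = 561.194

561.194


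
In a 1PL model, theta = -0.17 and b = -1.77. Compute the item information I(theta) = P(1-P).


P = 1/(1+exp(-(-0.17--1.77))) = 0.832
I = P*(1-P) = 0.832 * 0.168
I = 0.1398

0.1398


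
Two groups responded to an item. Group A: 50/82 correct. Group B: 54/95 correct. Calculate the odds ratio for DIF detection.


Odds_A = 50/32 = 1.5625
Odds_B = 54/41 = 1.3171
OR = Odds_A / Odds_B = 1.5625 / 1.3171
Exactly, OR = (50 * 41) / (32 * 54) = 2050 / 1728
OR = 1.1863

1.1863


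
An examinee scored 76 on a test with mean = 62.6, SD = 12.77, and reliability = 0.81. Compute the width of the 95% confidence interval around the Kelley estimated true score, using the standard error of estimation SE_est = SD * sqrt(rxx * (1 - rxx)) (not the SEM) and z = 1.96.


True score estimate = 0.81*76 + 0.19*62.6 = 73.454
SE_est = SD * sqrt(rxx * (1 - rxx)) = 12.77 * sqrt(0.81 * 0.19) = 12.77 * sqrt(0.1539) = 5.009683
CI = T_est +/- z * SE_est, so width = 2 * z * SE_est = 2 * 1.96 * 5.009683
Width = 19.638

19.638


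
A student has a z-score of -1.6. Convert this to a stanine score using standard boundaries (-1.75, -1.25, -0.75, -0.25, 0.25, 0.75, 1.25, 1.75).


Stanine boundaries: [-1.75, -1.25, -0.75, -0.25, 0.25, 0.75, 1.25, 1.75]
z = -1.6
Check each boundary:
  z >= -1.75 -> could be stanine 2
  z < -1.25
  z < -0.75
  z < -0.25
  z < 0.25
  z < 0.75
  z < 1.25
  z < 1.75
Highest qualifying boundary gives stanine = 2

2


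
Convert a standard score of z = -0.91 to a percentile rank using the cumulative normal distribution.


CDF(z) = 0.5 * (1 + erf(z/sqrt(2)))
erf(-0.6435) = -0.6372
CDF = 0.1814
Percentile rank = 0.1814 * 100 = 18.14

18.14


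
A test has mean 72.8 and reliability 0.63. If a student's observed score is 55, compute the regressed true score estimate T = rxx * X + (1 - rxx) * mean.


T_est = rxx * X + (1 - rxx) * mean
T_est = 0.63 * 55 + 0.37 * 72.8
T_est = 34.65 + 26.936
T_est = 61.586

61.586


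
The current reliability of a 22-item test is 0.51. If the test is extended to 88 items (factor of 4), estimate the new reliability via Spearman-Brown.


r_new = (n * rxx) / (1 + (n-1) * rxx)
r_new = (4 * 0.51) / (1 + 3 * 0.51)
r_new = 2.04 / 2.53
r_new = 0.8063

0.8063


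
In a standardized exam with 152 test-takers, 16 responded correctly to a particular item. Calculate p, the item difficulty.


Item difficulty p = number correct / total examinees
p = 16 / 152
p = 0.1053

0.1053


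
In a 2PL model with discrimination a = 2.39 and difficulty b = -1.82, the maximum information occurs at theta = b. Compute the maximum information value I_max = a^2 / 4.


For 2PL, max info at theta = b = -1.82
I_max = a^2 / 4 = 2.39^2 / 4
= 5.7121 / 4
I_max = 1.428

1.428


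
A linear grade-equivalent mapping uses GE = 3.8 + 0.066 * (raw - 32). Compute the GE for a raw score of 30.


raw - median = 30 - 32 = -2
slope * diff = 0.066 * -2 = -0.132
GE = 3.8 + -0.132
GE = 3.668

3.668


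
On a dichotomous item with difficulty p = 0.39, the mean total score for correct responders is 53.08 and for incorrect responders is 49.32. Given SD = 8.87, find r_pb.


q = 1 - p = 0.61
rpb = ((M1 - M0) / SD) * sqrt(p * q)
rpb = ((53.08 - 49.32) / 8.87) * sqrt(0.39 * 0.61)
rpb = 0.2068

0.2068


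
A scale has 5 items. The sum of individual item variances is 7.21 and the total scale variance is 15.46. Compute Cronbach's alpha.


alpha = (k/(k-1)) * (1 - sum(si^2)/s_total^2)
= (5/4) * (1 - 7.21/15.46)
alpha = 0.667

0.667


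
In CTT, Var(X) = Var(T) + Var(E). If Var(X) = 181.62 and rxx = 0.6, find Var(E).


var_true = rxx * var_obs = 0.6 * 181.62 = 108.972
var_error = var_obs - var_true
var_error = 181.62 - 108.972
var_error = 72.648

72.648


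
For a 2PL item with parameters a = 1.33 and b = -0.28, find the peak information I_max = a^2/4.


For 2PL, max info at theta = b = -0.28
I_max = a^2 / 4 = 1.33^2 / 4
= 1.7689 / 4
I_max = 0.4422

0.4422


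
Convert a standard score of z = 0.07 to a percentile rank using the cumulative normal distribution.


CDF(z) = 0.5 * (1 + erf(z/sqrt(2)))
erf(0.0495) = 0.0558
CDF = 0.5279
Percentile rank = 0.5279 * 100 = 52.79

52.79


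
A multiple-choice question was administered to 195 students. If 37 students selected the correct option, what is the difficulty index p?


Item difficulty p = number correct / total examinees
p = 37 / 195
p = 0.1897

0.1897


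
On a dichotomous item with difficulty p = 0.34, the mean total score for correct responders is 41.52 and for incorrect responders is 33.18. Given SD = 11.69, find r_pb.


q = 1 - p = 0.66
rpb = ((M1 - M0) / SD) * sqrt(p * q)
rpb = ((41.52 - 33.18) / 11.69) * sqrt(0.34 * 0.66)
rpb = 0.338

0.338


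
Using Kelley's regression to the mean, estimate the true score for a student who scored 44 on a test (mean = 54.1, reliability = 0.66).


T_est = rxx * X + (1 - rxx) * mean
T_est = 0.66 * 44 + 0.34 * 54.1
T_est = 29.04 + 18.394
T_est = 47.434

47.434


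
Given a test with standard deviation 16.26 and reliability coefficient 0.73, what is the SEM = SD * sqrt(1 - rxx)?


SEM = SD * sqrt(1 - rxx)
SEM = 16.26 * sqrt(1 - 0.73)
SEM = 16.26 * sqrt(0.27) = 16.26 * 0.519615
SEM = 8.4489

8.4489


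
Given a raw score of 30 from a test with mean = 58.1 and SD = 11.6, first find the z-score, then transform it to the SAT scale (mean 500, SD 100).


z = (X - mean) / SD = (30 - 58.1) / 11.6
z = -28.1 / 11.6
z = -2.4224
SAT-scale = SAT = 500 + 100z
Carry z at full precision (z = -28.1 / 11.6) into the conversion:
SAT-scale = 500 + 100 * (-28.1 / 11.6) = 500 + -2810 / 11.6
SAT-scale = 500 + -242.2414
SAT-scale = 257.7586

257.7586


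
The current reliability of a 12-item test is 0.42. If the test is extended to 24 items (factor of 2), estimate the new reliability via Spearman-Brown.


r_new = (n * rxx) / (1 + (n-1) * rxx)
r_new = (2 * 0.42) / (1 + 1 * 0.42)
r_new = 0.84 / 1.42
r_new = 0.5915

0.5915


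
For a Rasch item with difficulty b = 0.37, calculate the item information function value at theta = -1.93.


P = 1/(1+exp(-(-1.93-0.37))) = 0.0911
I = P*(1-P) = 0.0911 * 0.9089
I = 0.0828

0.0828


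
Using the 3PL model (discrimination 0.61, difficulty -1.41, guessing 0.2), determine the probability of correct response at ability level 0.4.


logit = 0.61*(0.4 - -1.41) = 1.1041
P* = 1/(1 + exp(-1.1041)) = 0.751
P = 0.2 + (1 - 0.2) * 0.751
P = 0.8008

0.8008


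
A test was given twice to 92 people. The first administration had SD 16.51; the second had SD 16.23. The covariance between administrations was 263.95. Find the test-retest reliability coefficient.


r = cov(X,Y) / (SD_X * SD_Y)
r = 263.95 / (16.51 * 16.23)
r = 263.95 / 267.9573
r = 0.985

0.985


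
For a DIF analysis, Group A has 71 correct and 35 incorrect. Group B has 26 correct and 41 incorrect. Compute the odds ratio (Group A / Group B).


Odds_A = 71/35 = 2.0286
Odds_B = 26/41 = 0.6341
OR = Odds_A / Odds_B = 2.0286 / 0.6341
Exactly, OR = (71 * 41) / (35 * 26) = 2911 / 910
OR = 3.1989

3.1989


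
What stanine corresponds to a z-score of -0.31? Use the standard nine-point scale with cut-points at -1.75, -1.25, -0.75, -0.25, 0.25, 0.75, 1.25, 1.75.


Stanine boundaries: [-1.75, -1.25, -0.75, -0.25, 0.25, 0.75, 1.25, 1.75]
z = -0.31
Check each boundary:
  z >= -1.75 -> could be stanine 2
  z >= -1.25 -> could be stanine 3
  z >= -0.75 -> could be stanine 4
  z < -0.25
  z < 0.25
  z < 0.75
  z < 1.25
  z < 1.75
Highest qualifying boundary gives stanine = 4

4


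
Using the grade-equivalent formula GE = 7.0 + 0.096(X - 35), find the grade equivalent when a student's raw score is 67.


raw - median = 67 - 35 = 32
slope * diff = 0.096 * 32 = 3.072
GE = 7.0 + 3.072
GE = 10.072

10.072


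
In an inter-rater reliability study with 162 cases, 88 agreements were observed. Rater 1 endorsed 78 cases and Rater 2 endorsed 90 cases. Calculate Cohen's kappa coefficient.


P_o = 88/162 = 0.54321
P_e = (78*90 + 84*72) / 26244 = 0.497942
kappa = (P_o - P_e) / (1 - P_e)
kappa = (0.54321 - 0.497942) / (1 - 0.497942)
kappa = 0.0902

0.0902


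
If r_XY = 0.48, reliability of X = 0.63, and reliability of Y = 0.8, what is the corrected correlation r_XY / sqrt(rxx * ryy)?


r_corrected = rxy / sqrt(rxx * ryy)
= 0.48 / sqrt(0.63 * 0.8)
= 0.48 / sqrt(0.504)
= 0.48 / 0.70993
r_corrected = 0.6761

0.6761


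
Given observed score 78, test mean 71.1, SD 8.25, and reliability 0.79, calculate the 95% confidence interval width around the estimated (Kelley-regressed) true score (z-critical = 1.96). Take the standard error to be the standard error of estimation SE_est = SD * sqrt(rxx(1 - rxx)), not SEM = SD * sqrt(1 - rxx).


True score estimate = 0.79*78 + 0.21*71.1 = 76.551
SE_est = SD * sqrt(rxx * (1 - rxx)) = 8.25 * sqrt(0.79 * 0.21) = 8.25 * sqrt(0.1659) = 3.360293
CI = T_est +/- z * SE_est, so width = 2 * z * SE_est = 2 * 1.96 * 3.360293
Width = 13.1723

13.1723


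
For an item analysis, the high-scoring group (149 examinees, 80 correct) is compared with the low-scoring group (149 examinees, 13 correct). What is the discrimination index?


p_upper = 80/149 = 0.5369
p_lower = 13/149 = 0.0872
D = 0.5369 - 0.0872 = 0.4497

0.4497


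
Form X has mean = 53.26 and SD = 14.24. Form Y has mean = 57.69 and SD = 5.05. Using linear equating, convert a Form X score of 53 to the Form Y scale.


slope = SD_Y / SD_X = 5.05 / 14.24 ~ 0.3546
intercept = mean_Y - slope * mean_X = 57.69 - (5.05 / 14.24) * 53.26 ~ 38.8021
Y = slope * X + intercept. To avoid rounding drift from the rounded slope/intercept, evaluate the equivalent form Y = mean_Y + SD_Y * (X - mean_X) / SD_X at full precision:
Y = 57.69 + 5.05 * (53 - 53.26) / 14.24
Y = 57.69 - 5.05 * 0.26 / 14.24
Y = 57.69 - 1.313 / 14.24
Y = 57.69 - 0.0922
Y = 57.5978

57.5978


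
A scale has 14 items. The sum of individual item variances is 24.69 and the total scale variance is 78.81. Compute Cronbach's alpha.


alpha = (k/(k-1)) * (1 - sum(si^2)/s_total^2)
= (14/13) * (1 - 24.69/78.81)
alpha = 0.7395

0.7395


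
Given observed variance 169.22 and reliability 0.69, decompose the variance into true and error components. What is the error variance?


var_true = rxx * var_obs = 0.69 * 169.22 = 116.7618
var_error = var_obs - var_true
var_error = 169.22 - 116.7618
var_error = 52.4582

52.4582


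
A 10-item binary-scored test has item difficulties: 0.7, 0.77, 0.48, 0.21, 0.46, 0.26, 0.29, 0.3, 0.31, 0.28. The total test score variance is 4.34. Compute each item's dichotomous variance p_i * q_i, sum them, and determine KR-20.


For each item, compute p_i * q_i:
  Item 1: 0.7 * 0.3 = 0.21
  Item 2: 0.77 * 0.23 = 0.1771
  Item 3: 0.48 * 0.52 = 0.2496
  Item 4: 0.21 * 0.79 = 0.1659
  Item 5: 0.46 * 0.54 = 0.2484
  Item 6: 0.26 * 0.74 = 0.1924
  Item 7: 0.29 * 0.71 = 0.2059
  Item 8: 0.3 * 0.7 = 0.21
  Item 9: 0.31 * 0.69 = 0.2139
  Item 10: 0.28 * 0.72 = 0.2016
Sum(p_i * q_i) = 0.21 + 0.1771 + 0.2496 + 0.1659 + 0.2484 + 0.1924 + 0.2059 + 0.21 + 0.2139 + 0.2016 = 2.0748
KR-20 = (k/(k-1)) * (1 - Sum(p_i*q_i) / Var_total)
= (10/9) * (1 - 2.0748/4.34)
= 1.1111 * 0.5219
KR-20 = 0.5799

0.5799


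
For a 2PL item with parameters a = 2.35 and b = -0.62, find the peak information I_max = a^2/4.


For 2PL, max info at theta = b = -0.62
I_max = a^2 / 4 = 2.35^2 / 4
= 5.5225 / 4
I_max = 1.3806

1.3806


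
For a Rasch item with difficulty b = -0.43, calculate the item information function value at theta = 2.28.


P = 1/(1+exp(-(2.28--0.43))) = 0.9376
I = P*(1-P) = 0.9376 * 0.0624
I = 0.0585

0.0585


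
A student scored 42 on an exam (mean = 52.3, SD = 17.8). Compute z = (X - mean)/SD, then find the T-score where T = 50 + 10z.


z = (X - mean) / SD = (42 - 52.3) / 17.8
z = -10.3 / 17.8
z = -0.5787
T-score = T = 50 + 10z
Carry z at full precision (z = -10.3 / 17.8) into the conversion:
T-score = 50 + 10 * (-10.3 / 17.8) = 50 + -103 / 17.8
T-score = 50 + -5.7865
T-score = 44.2135

44.2135


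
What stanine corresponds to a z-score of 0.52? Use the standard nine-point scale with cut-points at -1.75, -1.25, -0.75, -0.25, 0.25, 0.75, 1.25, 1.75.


Stanine boundaries: [-1.75, -1.25, -0.75, -0.25, 0.25, 0.75, 1.25, 1.75]
z = 0.52
Check each boundary:
  z >= -1.75 -> could be stanine 2
  z >= -1.25 -> could be stanine 3
  z >= -0.75 -> could be stanine 4
  z >= -0.25 -> could be stanine 5
  z >= 0.25 -> could be stanine 6
  z < 0.75
  z < 1.25
  z < 1.75
Highest qualifying boundary gives stanine = 6

6


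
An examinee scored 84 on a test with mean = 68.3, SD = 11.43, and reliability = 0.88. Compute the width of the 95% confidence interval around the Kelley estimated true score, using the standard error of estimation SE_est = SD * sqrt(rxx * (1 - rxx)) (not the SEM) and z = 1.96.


True score estimate = 0.88*84 + 0.12*68.3 = 82.116
SE_est = SD * sqrt(rxx * (1 - rxx)) = 11.43 * sqrt(0.88 * 0.12) = 11.43 * sqrt(0.1056) = 3.71431
CI = T_est +/- z * SE_est, so width = 2 * z * SE_est = 2 * 1.96 * 3.71431
Width = 14.5601

14.5601


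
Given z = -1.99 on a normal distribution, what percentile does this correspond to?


CDF(z) = 0.5 * (1 + erf(z/sqrt(2)))
erf(-1.4071) = -0.9534
CDF = 0.0233
Percentile rank = 0.0233 * 100 = 2.33

2.33


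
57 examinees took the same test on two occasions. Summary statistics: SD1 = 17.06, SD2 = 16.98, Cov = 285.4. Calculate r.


r = cov(X,Y) / (SD_X * SD_Y)
r = 285.4 / (17.06 * 16.98)
r = 285.4 / 289.6788
r = 0.9852

0.9852


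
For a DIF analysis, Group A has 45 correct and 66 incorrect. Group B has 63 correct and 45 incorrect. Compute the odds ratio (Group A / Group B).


Odds_A = 45/66 = 0.6818
Odds_B = 63/45 = 1.4
OR = Odds_A / Odds_B = 0.6818 / 1.4
Exactly, OR = (45 * 45) / (66 * 63) = 2025 / 4158
OR = 0.487

0.487


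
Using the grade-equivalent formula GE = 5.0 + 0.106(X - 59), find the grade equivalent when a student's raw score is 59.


raw - median = 59 - 59 = 0
slope * diff = 0.106 * 0 = 0.0
GE = 5.0 + 0.0
GE = 5.0

5.0


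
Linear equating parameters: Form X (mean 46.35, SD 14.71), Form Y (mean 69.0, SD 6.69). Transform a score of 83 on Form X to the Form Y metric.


slope = SD_Y / SD_X = 6.69 / 14.71 ~ 0.4548
intercept = mean_Y - slope * mean_X = 69.0 - (6.69 / 14.71) * 46.35 ~ 47.9204
Y = slope * X + intercept. To avoid rounding drift from the rounded slope/intercept, evaluate the equivalent form Y = mean_Y + SD_Y * (X - mean_X) / SD_X at full precision:
Y = 69.0 + 6.69 * (83 - 46.35) / 14.71
Y = 69.0 + 6.69 * 36.65 / 14.71
Y = 69.0 + 245.1885 / 14.71
Y = 69.0 + 16.6682
Y = 85.6682

85.6682


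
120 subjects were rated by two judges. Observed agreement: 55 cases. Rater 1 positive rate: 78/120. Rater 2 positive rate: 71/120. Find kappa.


P_o = 55/120 = 0.458333
P_e = (78*71 + 42*49) / 14400 = 0.5275
kappa = (P_o - P_e) / (1 - P_e)
kappa = (0.458333 - 0.5275) / (1 - 0.5275)
kappa = -0.1464

-0.1464


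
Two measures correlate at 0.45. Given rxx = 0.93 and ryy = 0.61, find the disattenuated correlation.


r_corrected = rxy / sqrt(rxx * ryy)
= 0.45 / sqrt(0.93 * 0.61)
= 0.45 / sqrt(0.5673)
= 0.45 / 0.753193
r_corrected = 0.5975

0.5975


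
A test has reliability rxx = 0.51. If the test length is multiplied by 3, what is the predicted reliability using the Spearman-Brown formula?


r_new = (n * rxx) / (1 + (n-1) * rxx)
r_new = (3 * 0.51) / (1 + 2 * 0.51)
r_new = 1.53 / 2.02
r_new = 0.7574

0.7574


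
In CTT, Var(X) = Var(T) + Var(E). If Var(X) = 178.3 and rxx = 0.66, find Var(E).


var_true = rxx * var_obs = 0.66 * 178.3 = 117.678
var_error = var_obs - var_true
var_error = 178.3 - 117.678
var_error = 60.622

60.622


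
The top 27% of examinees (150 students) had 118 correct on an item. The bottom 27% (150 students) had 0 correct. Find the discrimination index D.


p_upper = 118/150 = 0.7867
p_lower = 0/150 = 0.0
D = 0.7867 - 0.0 = 0.7867

0.7867


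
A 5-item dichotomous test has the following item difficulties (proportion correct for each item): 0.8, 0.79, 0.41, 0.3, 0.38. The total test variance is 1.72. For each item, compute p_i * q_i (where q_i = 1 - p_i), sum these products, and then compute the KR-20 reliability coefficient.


For each item, compute p_i * q_i:
  Item 1: 0.8 * 0.2 = 0.16
  Item 2: 0.79 * 0.21 = 0.1659
  Item 3: 0.41 * 0.59 = 0.2419
  Item 4: 0.3 * 0.7 = 0.21
  Item 5: 0.38 * 0.62 = 0.2356
Sum(p_i * q_i) = 0.16 + 0.1659 + 0.2419 + 0.21 + 0.2356 = 1.0134
KR-20 = (k/(k-1)) * (1 - Sum(p_i*q_i) / Var_total)
= (5/4) * (1 - 1.0134/1.72)
= 1.25 * 0.4108
KR-20 = 0.5135

0.5135


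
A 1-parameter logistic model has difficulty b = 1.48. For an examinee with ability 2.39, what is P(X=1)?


theta - b = 2.39 - 1.48 = 0.91
exp(-(theta - b)) = exp(-0.91) = 0.4025
P = 1 / (1 + 0.4025)
P = 0.713

0.713


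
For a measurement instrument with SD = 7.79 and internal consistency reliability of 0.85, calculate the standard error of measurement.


SEM = SD * sqrt(1 - rxx)
SEM = 7.79 * sqrt(1 - 0.85)
SEM = 7.79 * sqrt(0.15) = 7.79 * 0.387298
SEM = 3.0171

3.0171


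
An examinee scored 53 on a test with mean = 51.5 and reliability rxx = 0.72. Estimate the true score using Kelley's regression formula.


T_est = rxx * X + (1 - rxx) * mean
T_est = 0.72 * 53 + 0.28 * 51.5
T_est = 38.16 + 14.42
T_est = 52.58

52.58


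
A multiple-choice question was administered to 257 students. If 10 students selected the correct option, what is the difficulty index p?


Item difficulty p = number correct / total examinees
p = 10 / 257
p = 0.0389

0.0389


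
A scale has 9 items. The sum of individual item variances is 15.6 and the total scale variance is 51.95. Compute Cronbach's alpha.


alpha = (k/(k-1)) * (1 - sum(si^2)/s_total^2)
= (9/8) * (1 - 15.6/51.95)
alpha = 0.7872

0.7872


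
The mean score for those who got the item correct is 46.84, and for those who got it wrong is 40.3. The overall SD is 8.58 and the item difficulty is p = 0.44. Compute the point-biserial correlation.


q = 1 - p = 0.56
rpb = ((M1 - M0) / SD) * sqrt(p * q)
rpb = ((46.84 - 40.3) / 8.58) * sqrt(0.44 * 0.56)
rpb = 0.3784

0.3784


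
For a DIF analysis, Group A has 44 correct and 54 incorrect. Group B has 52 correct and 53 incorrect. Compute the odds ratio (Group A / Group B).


Odds_A = 44/54 = 0.8148
Odds_B = 52/53 = 0.9811
OR = Odds_A / Odds_B = 0.8148 / 0.9811
Exactly, OR = (44 * 53) / (54 * 52) = 2332 / 2808
OR = 0.8305

0.8305


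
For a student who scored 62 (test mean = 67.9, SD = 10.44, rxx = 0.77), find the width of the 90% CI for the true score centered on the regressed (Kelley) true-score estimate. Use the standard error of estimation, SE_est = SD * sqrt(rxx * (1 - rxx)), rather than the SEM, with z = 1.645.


True score estimate = 0.77*62 + 0.23*67.9 = 63.357
SE_est = SD * sqrt(rxx * (1 - rxx)) = 10.44 * sqrt(0.77 * 0.23) = 10.44 * sqrt(0.1771) = 4.393491
CI = T_est +/- z * SE_est, so width = 2 * z * SE_est = 2 * 1.645 * 4.393491
Width = 14.4546

14.4546


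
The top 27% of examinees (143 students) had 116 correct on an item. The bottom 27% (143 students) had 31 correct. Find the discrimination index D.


p_upper = 116/143 = 0.8112
p_lower = 31/143 = 0.2168
D = 0.8112 - 0.2168 = 0.5944

0.5944


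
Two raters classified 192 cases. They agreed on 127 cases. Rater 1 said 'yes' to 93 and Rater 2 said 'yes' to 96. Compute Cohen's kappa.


P_o = 127/192 = 0.661458
P_e = (93*96 + 99*96) / 36864 = 0.5
kappa = (P_o - P_e) / (1 - P_e)
kappa = (0.661458 - 0.5) / (1 - 0.5)
kappa = 0.3229

0.3229


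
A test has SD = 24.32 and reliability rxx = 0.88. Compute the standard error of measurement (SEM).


SEM = SD * sqrt(1 - rxx)
SEM = 24.32 * sqrt(1 - 0.88)
SEM = 24.32 * sqrt(0.12) = 24.32 * 0.34641
SEM = 8.4247

8.4247


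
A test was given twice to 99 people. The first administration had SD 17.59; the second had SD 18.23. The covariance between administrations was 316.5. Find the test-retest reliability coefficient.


r = cov(X,Y) / (SD_X * SD_Y)
r = 316.5 / (17.59 * 18.23)
r = 316.5 / 320.6657
r = 0.987

0.987


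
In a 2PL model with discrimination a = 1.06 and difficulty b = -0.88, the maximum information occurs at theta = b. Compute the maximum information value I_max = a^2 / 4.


For 2PL, max info at theta = b = -0.88
I_max = a^2 / 4 = 1.06^2 / 4
= 1.1236 / 4
I_max = 0.2809

0.2809


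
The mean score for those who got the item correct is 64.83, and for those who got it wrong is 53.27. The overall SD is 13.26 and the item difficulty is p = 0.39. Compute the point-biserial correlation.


q = 1 - p = 0.61
rpb = ((M1 - M0) / SD) * sqrt(p * q)
rpb = ((64.83 - 53.27) / 13.26) * sqrt(0.39 * 0.61)
rpb = 0.4252

0.4252


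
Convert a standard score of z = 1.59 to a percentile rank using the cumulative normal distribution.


CDF(z) = 0.5 * (1 + erf(z/sqrt(2)))
erf(1.1243) = 0.8882
CDF = 0.9441
Percentile rank = 0.9441 * 100 = 94.41

94.41


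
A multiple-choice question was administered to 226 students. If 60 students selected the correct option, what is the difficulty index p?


Item difficulty p = number correct / total examinees
p = 60 / 226
p = 0.2655

0.2655


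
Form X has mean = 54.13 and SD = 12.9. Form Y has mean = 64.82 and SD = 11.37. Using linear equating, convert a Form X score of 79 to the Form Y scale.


slope = SD_Y / SD_X = 11.37 / 12.9 ~ 0.8814
intercept = mean_Y - slope * mean_X = 64.82 - (11.37 / 12.9) * 54.13 ~ 17.1101
Y = slope * X + intercept. To avoid rounding drift from the rounded slope/intercept, evaluate the equivalent form Y = mean_Y + SD_Y * (X - mean_X) / SD_X at full precision:
Y = 64.82 + 11.37 * (79 - 54.13) / 12.9
Y = 64.82 + 11.37 * 24.87 / 12.9
Y = 64.82 + 282.7719 / 12.9
Y = 64.82 + 21.9203
Y = 86.7403

86.7403


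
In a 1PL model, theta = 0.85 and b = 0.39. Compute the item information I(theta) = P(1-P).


P = 1/(1+exp(-(0.85-0.39))) = 0.613
I = P*(1-P) = 0.613 * 0.387
I = 0.2372

0.2372


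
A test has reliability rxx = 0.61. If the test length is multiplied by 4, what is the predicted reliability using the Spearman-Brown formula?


r_new = (n * rxx) / (1 + (n-1) * rxx)
r_new = (4 * 0.61) / (1 + 3 * 0.61)
r_new = 2.44 / 2.83
r_new = 0.8622

0.8622


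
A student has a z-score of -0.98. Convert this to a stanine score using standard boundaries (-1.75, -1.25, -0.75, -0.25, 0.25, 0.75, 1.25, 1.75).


Stanine boundaries: [-1.75, -1.25, -0.75, -0.25, 0.25, 0.75, 1.25, 1.75]
z = -0.98
Check each boundary:
  z >= -1.75 -> could be stanine 2
  z >= -1.25 -> could be stanine 3
  z < -0.75
  z < -0.25
  z < 0.25
  z < 0.75
  z < 1.25
  z < 1.75
Highest qualifying boundary gives stanine = 3

3


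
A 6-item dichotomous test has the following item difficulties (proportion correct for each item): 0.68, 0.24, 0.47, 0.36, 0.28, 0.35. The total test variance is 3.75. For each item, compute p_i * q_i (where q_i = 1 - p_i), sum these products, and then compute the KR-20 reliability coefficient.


For each item, compute p_i * q_i:
  Item 1: 0.68 * 0.32 = 0.2176
  Item 2: 0.24 * 0.76 = 0.1824
  Item 3: 0.47 * 0.53 = 0.2491
  Item 4: 0.36 * 0.64 = 0.2304
  Item 5: 0.28 * 0.72 = 0.2016
  Item 6: 0.35 * 0.65 = 0.2275
Sum(p_i * q_i) = 0.2176 + 0.1824 + 0.2491 + 0.2304 + 0.2016 + 0.2275 = 1.3086
KR-20 = (k/(k-1)) * (1 - Sum(p_i*q_i) / Var_total)
= (6/5) * (1 - 1.3086/3.75)
= 1.2 * 0.651
KR-20 = 0.7812

0.7812


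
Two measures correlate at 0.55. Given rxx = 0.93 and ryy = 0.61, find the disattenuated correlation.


r_corrected = rxy / sqrt(rxx * ryy)
= 0.55 / sqrt(0.93 * 0.61)
= 0.55 / sqrt(0.5673)
= 0.55 / 0.753193
r_corrected = 0.7302

0.7302


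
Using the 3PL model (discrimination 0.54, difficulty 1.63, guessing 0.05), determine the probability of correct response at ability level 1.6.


logit = 0.54*(1.6 - 1.63) = -0.0162
P* = 1/(1 + exp(--0.0162)) = 0.496
P = 0.05 + (1 - 0.05) * 0.496
P = 0.5212

0.5212


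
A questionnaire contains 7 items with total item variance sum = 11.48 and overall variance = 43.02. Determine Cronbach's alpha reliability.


alpha = (k/(k-1)) * (1 - sum(si^2)/s_total^2)
= (7/6) * (1 - 11.48/43.02)
alpha = 0.8553

0.8553


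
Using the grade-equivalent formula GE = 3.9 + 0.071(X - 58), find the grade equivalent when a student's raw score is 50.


raw - median = 50 - 58 = -8
slope * diff = 0.071 * -8 = -0.568
GE = 3.9 + -0.568
GE = 3.332

3.332


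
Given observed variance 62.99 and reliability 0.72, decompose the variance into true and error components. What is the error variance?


var_true = rxx * var_obs = 0.72 * 62.99 = 45.3528
var_error = var_obs - var_true
var_error = 62.99 - 45.3528
var_error = 17.6372

17.6372


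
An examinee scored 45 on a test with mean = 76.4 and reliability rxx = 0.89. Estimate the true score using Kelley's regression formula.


T_est = rxx * X + (1 - rxx) * mean
T_est = 0.89 * 45 + 0.11 * 76.4
T_est = 40.05 + 8.404
T_est = 48.454

48.454


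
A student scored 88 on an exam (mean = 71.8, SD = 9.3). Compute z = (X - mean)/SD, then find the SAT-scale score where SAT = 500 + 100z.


z = (X - mean) / SD = (88 - 71.8) / 9.3
z = 16.2 / 9.3
z = 1.7419
SAT-scale = SAT = 500 + 100z
Carry z at full precision (z = 16.2 / 9.3) into the conversion:
SAT-scale = 500 + 100 * (16.2 / 9.3) = 500 + 1620 / 9.3
SAT-scale = 500 + 174.1935
SAT-scale = 674.1935

674.1935


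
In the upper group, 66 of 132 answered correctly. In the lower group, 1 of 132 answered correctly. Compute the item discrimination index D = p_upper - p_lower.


p_upper = 66/132 = 0.5
p_lower = 1/132 = 0.0076
D = 0.5 - 0.0076 = 0.4924

0.4924


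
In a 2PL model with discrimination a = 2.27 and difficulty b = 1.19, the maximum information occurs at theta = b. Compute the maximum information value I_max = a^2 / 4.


For 2PL, max info at theta = b = 1.19
I_max = a^2 / 4 = 2.27^2 / 4
= 5.1529 / 4
I_max = 1.2882

1.2882


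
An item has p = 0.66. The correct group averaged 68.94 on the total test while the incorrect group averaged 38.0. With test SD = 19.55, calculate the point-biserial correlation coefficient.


q = 1 - p = 0.34
rpb = ((M1 - M0) / SD) * sqrt(p * q)
rpb = ((68.94 - 38.0) / 19.55) * sqrt(0.66 * 0.34)
rpb = 0.7497

0.7497


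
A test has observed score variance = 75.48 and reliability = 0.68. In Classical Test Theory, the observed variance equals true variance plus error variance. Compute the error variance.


var_true = rxx * var_obs = 0.68 * 75.48 = 51.3264
var_error = var_obs - var_true
var_error = 75.48 - 51.3264
var_error = 24.1536

24.1536


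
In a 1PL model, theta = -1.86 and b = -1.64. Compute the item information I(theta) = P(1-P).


P = 1/(1+exp(-(-1.86--1.64))) = 0.4452
I = P*(1-P) = 0.4452 * 0.5548
I = 0.247

0.247


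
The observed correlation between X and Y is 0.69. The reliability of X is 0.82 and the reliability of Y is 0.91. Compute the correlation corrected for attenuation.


r_corrected = rxy / sqrt(rxx * ryy)
= 0.69 / sqrt(0.82 * 0.91)
= 0.69 / sqrt(0.7462)
= 0.69 / 0.863829
r_corrected = 0.7988

0.7988


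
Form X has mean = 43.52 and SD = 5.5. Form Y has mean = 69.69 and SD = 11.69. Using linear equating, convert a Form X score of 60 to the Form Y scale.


slope = SD_Y / SD_X = 11.69 / 5.5 ~ 2.1255
intercept = mean_Y - slope * mean_X = 69.69 - (11.69 / 5.5) * 43.52 ~ -22.8098
Y = slope * X + intercept. To avoid rounding drift from the rounded slope/intercept, evaluate the equivalent form Y = mean_Y + SD_Y * (X - mean_X) / SD_X at full precision:
Y = 69.69 + 11.69 * (60 - 43.52) / 5.5
Y = 69.69 + 11.69 * 16.48 / 5.5
Y = 69.69 + 192.6512 / 5.5
Y = 69.69 + 35.0275
Y = 104.7175

104.7175


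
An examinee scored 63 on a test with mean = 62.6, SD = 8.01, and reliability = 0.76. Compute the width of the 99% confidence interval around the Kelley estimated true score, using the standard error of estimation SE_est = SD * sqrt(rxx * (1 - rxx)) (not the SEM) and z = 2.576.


True score estimate = 0.76*63 + 0.24*62.6 = 62.904
SE_est = SD * sqrt(rxx * (1 - rxx)) = 8.01 * sqrt(0.76 * 0.24) = 8.01 * sqrt(0.1824) = 3.420936
CI = T_est +/- z * SE_est, so width = 2 * z * SE_est = 2 * 2.576 * 3.420936
Width = 17.6247

17.6247


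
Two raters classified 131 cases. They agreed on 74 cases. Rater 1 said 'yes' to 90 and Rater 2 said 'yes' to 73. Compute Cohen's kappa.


P_o = 74/131 = 0.564885
P_e = (90*73 + 41*58) / 17161 = 0.521415
kappa = (P_o - P_e) / (1 - P_e)
kappa = (0.564885 - 0.521415) / (1 - 0.521415)
kappa = 0.0908

0.0908


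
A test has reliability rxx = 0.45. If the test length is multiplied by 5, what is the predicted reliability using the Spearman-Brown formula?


r_new = (n * rxx) / (1 + (n-1) * rxx)
r_new = (5 * 0.45) / (1 + 4 * 0.45)
r_new = 2.25 / 2.8
r_new = 0.8036

0.8036


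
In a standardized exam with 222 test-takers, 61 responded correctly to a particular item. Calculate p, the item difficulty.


Item difficulty p = number correct / total examinees
p = 61 / 222
p = 0.2748

0.2748


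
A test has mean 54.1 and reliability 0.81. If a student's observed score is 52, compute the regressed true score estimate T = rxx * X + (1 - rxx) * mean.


T_est = rxx * X + (1 - rxx) * mean
T_est = 0.81 * 52 + 0.19 * 54.1
T_est = 42.12 + 10.279
T_est = 52.399

52.399


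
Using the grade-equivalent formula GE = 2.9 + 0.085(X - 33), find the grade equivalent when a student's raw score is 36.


raw - median = 36 - 33 = 3
slope * diff = 0.085 * 3 = 0.255
GE = 2.9 + 0.255
GE = 3.155

3.155


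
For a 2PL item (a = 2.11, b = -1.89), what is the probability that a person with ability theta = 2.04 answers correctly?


a*(theta - b) = 2.11 * (2.04 - -1.89) = 8.2923
exp(-8.2923) = 0.0003
P = 1 / (1 + 0.0003)
P = 0.9997

0.9997


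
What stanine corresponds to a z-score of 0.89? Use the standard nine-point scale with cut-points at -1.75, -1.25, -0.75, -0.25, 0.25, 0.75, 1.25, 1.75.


Stanine boundaries: [-1.75, -1.25, -0.75, -0.25, 0.25, 0.75, 1.25, 1.75]
z = 0.89
Check each boundary:
  z >= -1.75 -> could be stanine 2
  z >= -1.25 -> could be stanine 3
  z >= -0.75 -> could be stanine 4
  z >= -0.25 -> could be stanine 5
  z >= 0.25 -> could be stanine 6
  z >= 0.75 -> could be stanine 7
  z < 1.25
  z < 1.75
Highest qualifying boundary gives stanine = 7

7


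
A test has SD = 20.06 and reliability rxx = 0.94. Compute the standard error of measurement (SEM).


SEM = SD * sqrt(1 - rxx)
SEM = 20.06 * sqrt(1 - 0.94)
SEM = 20.06 * sqrt(0.06) = 20.06 * 0.244949
SEM = 4.9137

4.9137


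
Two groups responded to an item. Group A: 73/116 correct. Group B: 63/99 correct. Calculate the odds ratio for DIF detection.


Odds_A = 73/43 = 1.6977
Odds_B = 63/36 = 1.75
OR = Odds_A / Odds_B = 1.6977 / 1.75
Exactly, OR = (73 * 36) / (43 * 63) = 2628 / 2709
OR = 0.9701

0.9701


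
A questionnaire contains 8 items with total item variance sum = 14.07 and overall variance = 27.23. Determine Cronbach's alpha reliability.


alpha = (k/(k-1)) * (1 - sum(si^2)/s_total^2)
= (8/7) * (1 - 14.07/27.23)
alpha = 0.5523

0.5523


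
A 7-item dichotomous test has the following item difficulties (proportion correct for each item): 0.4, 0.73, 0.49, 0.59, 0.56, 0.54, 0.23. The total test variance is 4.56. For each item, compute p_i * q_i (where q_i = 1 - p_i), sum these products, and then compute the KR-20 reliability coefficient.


For each item, compute p_i * q_i:
  Item 1: 0.4 * 0.6 = 0.24
  Item 2: 0.73 * 0.27 = 0.1971
  Item 3: 0.49 * 0.51 = 0.2499
  Item 4: 0.59 * 0.41 = 0.2419
  Item 5: 0.56 * 0.44 = 0.2464
  Item 6: 0.54 * 0.46 = 0.2484
  Item 7: 0.23 * 0.77 = 0.1771
Sum(p_i * q_i) = 0.24 + 0.1971 + 0.2499 + 0.2419 + 0.2464 + 0.2484 + 0.1771 = 1.6008
KR-20 = (k/(k-1)) * (1 - Sum(p_i*q_i) / Var_total)
= (7/6) * (1 - 1.6008/4.56)
= 1.1667 * 0.6489
KR-20 = 0.7571

0.7571


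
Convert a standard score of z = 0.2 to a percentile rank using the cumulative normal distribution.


CDF(z) = 0.5 * (1 + erf(z/sqrt(2)))
erf(0.1414) = 0.1585
CDF = 0.5793
Percentile rank = 0.5793 * 100 = 57.93

57.93


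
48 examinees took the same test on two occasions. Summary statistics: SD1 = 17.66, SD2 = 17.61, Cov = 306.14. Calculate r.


r = cov(X,Y) / (SD_X * SD_Y)
r = 306.14 / (17.66 * 17.61)
r = 306.14 / 310.9926
r = 0.9844

0.9844


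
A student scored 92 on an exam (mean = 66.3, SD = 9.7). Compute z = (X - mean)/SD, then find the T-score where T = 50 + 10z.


z = (X - mean) / SD = (92 - 66.3) / 9.7
z = 25.7 / 9.7
z = 2.6495
T-score = T = 50 + 10z
Carry z at full precision (z = 25.7 / 9.7) into the conversion:
T-score = 50 + 10 * (25.7 / 9.7) = 50 + 257 / 9.7
T-score = 50 + 26.4948
T-score = 76.4948

76.4948


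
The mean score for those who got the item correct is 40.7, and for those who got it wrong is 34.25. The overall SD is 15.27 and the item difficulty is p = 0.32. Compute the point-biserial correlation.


q = 1 - p = 0.68
rpb = ((M1 - M0) / SD) * sqrt(p * q)
rpb = ((40.7 - 34.25) / 15.27) * sqrt(0.32 * 0.68)
rpb = 0.197

0.197


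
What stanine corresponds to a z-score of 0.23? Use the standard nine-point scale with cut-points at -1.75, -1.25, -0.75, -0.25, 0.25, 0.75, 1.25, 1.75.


Stanine boundaries: [-1.75, -1.25, -0.75, -0.25, 0.25, 0.75, 1.25, 1.75]
z = 0.23
Check each boundary:
  z >= -1.75 -> could be stanine 2
  z >= -1.25 -> could be stanine 3
  z >= -0.75 -> could be stanine 4
  z >= -0.25 -> could be stanine 5
  z < 0.25
  z < 0.75
  z < 1.25
  z < 1.75
Highest qualifying boundary gives stanine = 5

5


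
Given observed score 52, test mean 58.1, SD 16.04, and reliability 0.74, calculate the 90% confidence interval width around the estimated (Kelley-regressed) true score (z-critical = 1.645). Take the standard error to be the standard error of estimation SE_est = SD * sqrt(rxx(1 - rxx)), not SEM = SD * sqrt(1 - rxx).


True score estimate = 0.74*52 + 0.26*58.1 = 53.586
SE_est = SD * sqrt(rxx * (1 - rxx)) = 16.04 * sqrt(0.74 * 0.26) = 16.04 * sqrt(0.1924) = 7.035693
CI = T_est +/- z * SE_est, so width = 2 * z * SE_est = 2 * 1.645 * 7.035693
Width = 23.1474

23.1474
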